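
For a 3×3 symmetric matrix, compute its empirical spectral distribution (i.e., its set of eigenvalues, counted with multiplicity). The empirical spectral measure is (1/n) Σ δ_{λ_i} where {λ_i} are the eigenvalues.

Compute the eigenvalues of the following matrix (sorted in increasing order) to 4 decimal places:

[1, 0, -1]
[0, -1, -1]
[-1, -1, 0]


Since M is real symmetric, all three eigenvalues are real; they are the roots of det(λI − M) = λ³ − (tr M) λ² + s λ − det M, where s is the sum of the principal 2×2 minors.
tr M = 1 + (-1) + 0 = 0.
s = (1·(-1) − 0²) + (1·0 − (-1)²) + ((-1)·0 − (-1)²) = -1 + (-1) + (-1) = -3.
det M (expand along row 1) = 1·(-1) − 0·(-1) + (-1)·(-1) = 0.
Characteristic polynomial: λ³ − 3λ = 0.
Substitute λ = y + (tr M)/3 = y + 0.000000 to remove the quadratic term: y³ + p·y + q = 0 with p = s − (tr M)²/3 = -3.000000 and q = −2(tr M)³/27 + (tr M)·s/3 − det M = 0.000000.
Three real roots ⇒ use the trigonometric (Viète) form: r = 2√(−p/3) = 2.000000, φ = arccos(3q/(p·r)) = arccos(0.000000) = 1.570796 rad.
y_k = r·cos(φ/3 − 2πk/3) for k = 0, 1, 2 gives y = 1.732051, 0.000000, -1.732051.
λ_k = y_k + 0.000000 gives λ = 1.7321, 0.0000, -1.7321 (check: the sum is 0.0000 = tr M).

Eigenvalues sorted in increasing order: [-1.7321, 0.0000, 1.7321].


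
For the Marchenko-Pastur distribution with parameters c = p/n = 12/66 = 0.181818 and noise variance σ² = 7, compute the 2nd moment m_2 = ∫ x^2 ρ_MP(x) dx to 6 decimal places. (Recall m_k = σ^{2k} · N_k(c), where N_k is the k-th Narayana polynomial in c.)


E[X²] = σ⁴ (1 + c) (second MP moment). With σ² = 7 (so σ⁴ = 49) and c = 12/66 = 0.181818: E[X²] = 49 · (1 + 0.181818) = 49 · 1.181818.

So E[X^2] = 57.909091.


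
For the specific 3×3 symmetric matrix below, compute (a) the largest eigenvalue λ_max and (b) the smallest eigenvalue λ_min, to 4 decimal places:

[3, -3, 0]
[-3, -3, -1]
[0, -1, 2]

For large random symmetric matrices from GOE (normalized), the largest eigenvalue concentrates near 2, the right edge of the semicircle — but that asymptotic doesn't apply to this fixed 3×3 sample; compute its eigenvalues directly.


Since M is real symmetric, all three eigenvalues are real; they are the roots of det(λI − M) = λ³ − (tr M) λ² + s λ − det M, where s is the sum of the principal 2×2 minors.
tr M = 3 + (-3) + 2 = 2.
s = (3·(-3) − (-3)²) + (3·2 − 0²) + ((-3)·2 − (-1)²) = -18 + 6 + (-7) = -19.
det M (expand along row 1) = 3·(-7) − (-3)·(-6) + 0·3 = -39.
Characteristic polynomial: λ³ − 2λ² − 19λ + 39 = 0.
Substitute λ = y + (tr M)/3 = y + 0.666667 to remove the quadratic term: y³ + p·y + q = 0 with p = s − (tr M)²/3 = -20.333333 and q = −2(tr M)³/27 + (tr M)·s/3 − det M = 25.740741.
Three real roots ⇒ use the trigonometric (Viète) form: r = 2√(−p/3) = 5.206833, φ = arccos(3q/(p·r)) = arccos(-0.729390) = 2.388227 rad.
y_k = r·cos(φ/3 − 2πk/3) for k = 0, 1, 2 gives y = 3.642266, 1.401251, -5.043517.
λ_k = y_k + 0.666667 gives λ = 4.3089, 2.0679, -4.3769 (check: the sum is 2.0000 = tr M).

Hence λ_max = 4.3089 and λ_min = -4.3769.


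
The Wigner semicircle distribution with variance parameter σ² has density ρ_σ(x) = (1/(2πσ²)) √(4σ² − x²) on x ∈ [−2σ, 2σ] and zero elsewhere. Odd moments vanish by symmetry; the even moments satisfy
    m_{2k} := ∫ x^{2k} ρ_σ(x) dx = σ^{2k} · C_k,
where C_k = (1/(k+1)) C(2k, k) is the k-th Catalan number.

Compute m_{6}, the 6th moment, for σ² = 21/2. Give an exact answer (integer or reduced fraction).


By the scaled semicircle moment identity, m_{2k} = σ^{2k} · C_k with k = 3.
C_3 = (1/(k+1)) · C(2k, k) = (1/4) · C(6, 3) = (1/4) · 20 = 5.
σ^{2k} = (σ²)^k = (21/2)^3 = 9261/8.

Therefore m_{6} = σ^{6} · C_3 = (9261/8) · 5 = 46305/8.


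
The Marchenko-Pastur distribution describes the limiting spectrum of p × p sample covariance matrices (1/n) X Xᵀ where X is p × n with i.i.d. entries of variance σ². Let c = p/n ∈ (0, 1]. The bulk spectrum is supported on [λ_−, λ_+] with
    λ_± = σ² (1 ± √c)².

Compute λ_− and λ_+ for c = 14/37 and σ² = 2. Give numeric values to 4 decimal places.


c = 14/37 = 0.378378; √c = 0.615125.
λ_− = σ² (1 − √c)² = 2 · (1 − 0.615125)² = 2 · (0.384875)² = 0.296258.
λ_+ = σ² (1 + √c)² = 2 · (1 + 0.615125)² = 2 · (1.615125)² = 5.217255.

Rounded to 4 decimal places: λ_− ≈ 0.2963, λ_+ ≈ 5.2173.


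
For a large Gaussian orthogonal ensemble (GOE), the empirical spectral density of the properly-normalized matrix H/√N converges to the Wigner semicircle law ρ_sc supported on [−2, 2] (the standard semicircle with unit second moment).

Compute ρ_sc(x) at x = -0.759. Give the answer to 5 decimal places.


ρ_sc(x) = (1/(2π)) √(4 − x²). With x = -0.759:
  4 − x² = 4 − (-0.759)² = 4 − 0.576081 = 3.423919.
  √(4 − x²) = 1.850383.
  1/(2π) = 0.159155.
  ρ_sc(-0.759) = 0.159155 · 1.850383 = 0.294498.

Rounded to 5 decimal places: ρ_sc(-0.759) ≈ 0.29450.


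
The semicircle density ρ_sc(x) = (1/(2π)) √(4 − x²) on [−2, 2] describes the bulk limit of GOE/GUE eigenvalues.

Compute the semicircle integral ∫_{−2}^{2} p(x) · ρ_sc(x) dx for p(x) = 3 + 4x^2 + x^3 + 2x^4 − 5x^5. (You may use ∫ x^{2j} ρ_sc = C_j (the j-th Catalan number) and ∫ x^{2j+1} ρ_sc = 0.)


Write p(x) = Σ a_i x^i, split into monomials and integrate each against ρ_sc separately.
Using ∫ x^{2j} ρ_sc = C_j = (1/(j+1)) C(2j, j) (Catalan numbers) and ∫ x^{2j+1} ρ_sc = 0 (odd monomials vanish by symmetry):
  i = 0 (even): a_0 · C_{0} = 3 · 1 = 3
  i = 2 (even): a_2 · C_{1} = 4 · 1 = 4
  i = 3 (odd): ∫ x^3 ρ_sc = 0 (vanishes)
  i = 4 (even): a_4 · C_{2} = 2 · 2 = 4
  i = 5 (odd): ∫ x^5 ρ_sc = 0 (vanishes)

Summing the contributions: ∫_{−2}^{2} p(x) ρ_sc(x) dx = 3 + 4 + 4 = 11.


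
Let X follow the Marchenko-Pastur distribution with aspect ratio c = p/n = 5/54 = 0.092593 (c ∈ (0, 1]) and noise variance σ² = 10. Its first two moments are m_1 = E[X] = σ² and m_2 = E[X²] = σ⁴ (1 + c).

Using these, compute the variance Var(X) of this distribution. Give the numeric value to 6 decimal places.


m_1 = E[X] = σ² = 10, so m_1² = 100.
m_2 = E[X²] = σ⁴ (1 + c) = 100 · (1 + 0.092593) = 100 · 1.092593 = 109.259259.
(Note m_2 − m_1² simplifies to c · σ⁴ = 0.092593 · 100.)

Var(X) = m_2 − m_1² = 109.259259 − 100 = 9.259259.


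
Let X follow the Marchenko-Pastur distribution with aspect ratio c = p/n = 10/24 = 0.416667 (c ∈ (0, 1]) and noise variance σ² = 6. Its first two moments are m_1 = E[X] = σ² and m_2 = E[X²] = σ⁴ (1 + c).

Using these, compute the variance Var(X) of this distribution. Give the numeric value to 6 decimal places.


m_1 = E[X] = σ² = 6, so m_1² = 36.
m_2 = E[X²] = σ⁴ (1 + c) = 36 · (1 + 0.416667) = 36 · 1.416667 = 51.000000.
(Note m_2 − m_1² simplifies to c · σ⁴ = 0.416667 · 36.)

Var(X) = m_2 − m_1² = 51.000000 − 36 = 15.000000.


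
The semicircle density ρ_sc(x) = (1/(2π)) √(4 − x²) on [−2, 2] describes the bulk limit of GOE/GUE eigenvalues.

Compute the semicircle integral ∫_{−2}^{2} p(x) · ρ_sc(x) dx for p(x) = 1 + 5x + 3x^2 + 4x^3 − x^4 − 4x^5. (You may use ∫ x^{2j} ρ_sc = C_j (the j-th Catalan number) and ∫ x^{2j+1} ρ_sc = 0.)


Write p(x) = Σ a_i x^i, split into monomials and integrate each against ρ_sc separately.
Using ∫ x^{2j} ρ_sc = C_j = (1/(j+1)) C(2j, j) (Catalan numbers) and ∫ x^{2j+1} ρ_sc = 0 (odd monomials vanish by symmetry):
  i = 0 (even): a_0 · C_{0} = 1 · 1 = 1
  i = 1 (odd): ∫ x^1 ρ_sc = 0 (vanishes)
  i = 2 (even): a_2 · C_{1} = 3 · 1 = 3
  i = 3 (odd): ∫ x^3 ρ_sc = 0 (vanishes)
  i = 4 (even): a_4 · C_{2} = -1 · 2 = -2
  i = 5 (odd): ∫ x^5 ρ_sc = 0 (vanishes)

Summing the contributions: ∫_{−2}^{2} p(x) ρ_sc(x) dx = 1 + 3 + (-2) = 2.


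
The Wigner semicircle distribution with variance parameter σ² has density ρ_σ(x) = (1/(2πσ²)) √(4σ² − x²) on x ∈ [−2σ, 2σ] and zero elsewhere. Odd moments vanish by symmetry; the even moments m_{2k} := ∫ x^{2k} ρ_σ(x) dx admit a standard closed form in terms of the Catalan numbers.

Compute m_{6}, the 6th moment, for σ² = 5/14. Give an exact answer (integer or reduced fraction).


By the scaled semicircle moment identity, m_{2k} = σ^{2k} · C_k with k = 3.
C_3 = (1/(k+1)) · C(2k, k) = (1/4) · C(6, 3) = (1/4) · 20 = 5.
σ^{2k} = (σ²)^k = (5/14)^3 = 125/2744.

Therefore m_{6} = σ^{6} · C_3 = (125/2744) · 5 = 625/2744.


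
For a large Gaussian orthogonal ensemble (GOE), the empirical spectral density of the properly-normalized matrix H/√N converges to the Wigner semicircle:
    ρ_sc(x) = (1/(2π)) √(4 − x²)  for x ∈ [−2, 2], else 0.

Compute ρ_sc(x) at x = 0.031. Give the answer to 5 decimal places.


ρ_sc(x) = (1/(2π)) √(4 − x²). With x = 0.031:
  4 − x² = 4 − (0.031)² = 4 − 0.000961 = 3.999039.
  √(4 − x²) = 1.999760.
  1/(2π) = 0.159155.
  ρ_sc(0.031) = 0.159155 · 1.999760 = 0.318272.

Rounded to 5 decimal places: ρ_sc(0.031) ≈ 0.31827.


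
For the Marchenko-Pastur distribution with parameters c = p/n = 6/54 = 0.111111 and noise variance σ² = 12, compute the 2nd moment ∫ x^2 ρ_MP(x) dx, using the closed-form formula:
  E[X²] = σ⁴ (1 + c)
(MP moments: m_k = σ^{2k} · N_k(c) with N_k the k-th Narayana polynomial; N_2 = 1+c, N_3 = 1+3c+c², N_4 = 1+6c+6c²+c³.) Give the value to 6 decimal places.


E[X²] = σ⁴ (1 + c) (second MP moment). With σ² = 12 (so σ⁴ = 144) and c = 6/54 = 0.111111: E[X²] = 144 · (1 + 0.111111) = 144 · 1.111111.

So E[X^2] = 160.000000.


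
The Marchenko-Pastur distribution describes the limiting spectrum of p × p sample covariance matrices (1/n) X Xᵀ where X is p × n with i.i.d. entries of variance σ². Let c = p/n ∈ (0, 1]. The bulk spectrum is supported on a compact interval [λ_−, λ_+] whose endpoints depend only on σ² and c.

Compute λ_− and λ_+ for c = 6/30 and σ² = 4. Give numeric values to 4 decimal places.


c = 6/30 = 0.200000; √c = 0.447214.
λ_− = σ² (1 − √c)² = 4 · (1 − 0.447214)² = 4 · (0.552786)² = 1.222291.
λ_+ = σ² (1 + √c)² = 4 · (1 + 0.447214)² = 4 · (1.447214)² = 8.377709.

Rounded to 4 decimal places: λ_− ≈ 1.2223, λ_+ ≈ 8.3777.


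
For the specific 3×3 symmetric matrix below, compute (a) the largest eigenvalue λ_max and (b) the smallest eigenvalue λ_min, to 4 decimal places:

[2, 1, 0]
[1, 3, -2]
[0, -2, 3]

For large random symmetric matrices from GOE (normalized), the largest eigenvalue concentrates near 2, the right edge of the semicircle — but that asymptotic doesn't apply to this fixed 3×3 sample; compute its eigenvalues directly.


Since M is real symmetric, all three eigenvalues are real; they are the roots of det(λI − M) = λ³ − (tr M) λ² + s λ − det M, where s is the sum of the principal 2×2 minors.
tr M = 2 + 3 + 3 = 8.
s = (2·3 − 1²) + (2·3 − 0²) + (3·3 − (-2)²) = 5 + 6 + 5 = 16.
det M (expand along row 1) = 2·5 − 1·3 + 0·(-2) = 7.
Characteristic polynomial: λ³ − 8λ² + 16λ − 7 = 0.
Substitute λ = y + (tr M)/3 = y + 2.666667 to remove the quadratic term: y³ + p·y + q = 0 with p = s − (tr M)²/3 = -5.333333 and q = −2(tr M)³/27 + (tr M)·s/3 − det M = -2.259259.
Three real roots ⇒ use the trigonometric (Viète) form: r = 2√(−p/3) = 2.666667, φ = arccos(3q/(p·r)) = arccos(0.476563) = 1.074056 rad.
y_k = r·cos(φ/3 − 2πk/3) for k = 0, 1, 2 gives y = 2.497581, -0.439532, -2.058049.
λ_k = y_k + 2.666667 gives λ = 5.1642, 2.2271, 0.6086 (check: the sum is 8.0000 = tr M).

Hence λ_max = 5.1642 and λ_min = 0.6086.


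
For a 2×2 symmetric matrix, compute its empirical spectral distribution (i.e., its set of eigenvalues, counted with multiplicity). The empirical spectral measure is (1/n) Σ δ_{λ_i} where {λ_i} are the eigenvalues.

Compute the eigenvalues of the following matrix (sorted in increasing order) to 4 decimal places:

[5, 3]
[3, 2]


Since M is real symmetric, both eigenvalues are real; they are the roots of det(λI − M) = λ² − (tr M) λ + det M.
tr M = 5 + 2 = 7.
det M = 5·2 − 3² = 10 − 9 = 1.
Characteristic polynomial: λ² − 7λ + 1 = 0.
Discriminant Δ = (tr M)² − 4·det M = 49 − 4 = 45; √Δ = 6.708204.
λ = (tr M ± √Δ)/2 = (7 ± 6.708204)/2, giving (tr M − √Δ)/2 = 0.1459 and (tr M + √Δ)/2 = 6.8541.

Eigenvalues sorted in increasing order: [0.1459, 6.8541].


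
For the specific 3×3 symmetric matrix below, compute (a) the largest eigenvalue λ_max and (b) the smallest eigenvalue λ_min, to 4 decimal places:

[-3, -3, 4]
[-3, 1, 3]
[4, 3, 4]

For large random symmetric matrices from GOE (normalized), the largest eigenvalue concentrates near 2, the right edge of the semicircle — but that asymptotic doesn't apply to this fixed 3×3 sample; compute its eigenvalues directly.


Since M is real symmetric, all three eigenvalues are real; they are the roots of det(λI − M) = λ³ − (tr M) λ² + s λ − det M, where s is the sum of the principal 2×2 minors.
tr M = -3 + 1 + 4 = 2.
s = ((-3)·1 − (-3)²) + ((-3)·4 − 4²) + (1·4 − 3²) = -12 + (-28) + (-5) = -45.
det M (expand along row 1) = (-3)·(-5) − (-3)·(-24) + 4·(-13) = -109.
Characteristic polynomial: λ³ − 2λ² − 45λ + 109 = 0.
Substitute λ = y + (tr M)/3 = y + 0.666667 to remove the quadratic term: y³ + p·y + q = 0 with p = s − (tr M)²/3 = -46.333333 and q = −2(tr M)³/27 + (tr M)·s/3 − det M = 78.407407.
Three real roots ⇒ use the trigonometric (Viète) form: r = 2√(−p/3) = 7.859884, φ = arccos(3q/(p·r)) = arccos(-0.645905) = 2.273005 rad.
y_k = r·cos(φ/3 − 2πk/3) for k = 0, 1, 2 gives y = 5.709738, 1.823005, -7.532743.
λ_k = y_k + 0.666667 gives λ = 6.3764, 2.4897, -6.8661 (check: the sum is 2.0000 = tr M).

Hence λ_max = 6.3764 and λ_min = -6.8661.


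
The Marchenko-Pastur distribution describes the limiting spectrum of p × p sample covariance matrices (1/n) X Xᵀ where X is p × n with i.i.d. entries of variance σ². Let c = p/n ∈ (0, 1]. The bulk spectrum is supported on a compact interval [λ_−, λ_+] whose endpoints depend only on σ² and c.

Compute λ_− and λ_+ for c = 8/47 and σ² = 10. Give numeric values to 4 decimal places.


c = 8/47 = 0.170213; √c = 0.412568.
λ_− = σ² (1 − √c)² = 10 · (1 − 0.412568)² = 10 · (0.587432)² = 3.450758.
λ_+ = σ² (1 + √c)² = 10 · (1 + 0.412568)² = 10 · (1.412568)² = 19.953498.

Rounded to 4 decimal places: λ_− ≈ 3.4508, λ_+ ≈ 19.9535.


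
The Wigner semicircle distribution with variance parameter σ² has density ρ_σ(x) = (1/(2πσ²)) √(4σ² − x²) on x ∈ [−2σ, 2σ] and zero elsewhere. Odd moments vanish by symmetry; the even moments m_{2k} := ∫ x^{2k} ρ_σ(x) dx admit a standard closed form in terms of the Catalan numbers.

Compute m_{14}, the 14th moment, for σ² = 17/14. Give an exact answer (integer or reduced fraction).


By the scaled semicircle moment identity, m_{2k} = σ^{2k} · C_k with k = 7.
C_7 = (1/(k+1)) · C(2k, k) = (1/8) · C(14, 7) = (1/8) · 3432 = 429.
σ^{2k} = (σ²)^k = (17/14)^7 = 410338673/105413504.

Therefore m_{14} = σ^{14} · C_7 = (410338673/105413504) · 429 = 176035290717/105413504.


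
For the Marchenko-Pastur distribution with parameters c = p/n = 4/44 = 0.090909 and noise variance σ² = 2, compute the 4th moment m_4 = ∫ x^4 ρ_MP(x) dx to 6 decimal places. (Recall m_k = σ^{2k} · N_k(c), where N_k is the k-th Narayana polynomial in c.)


E[X⁴] = σ⁸ (1 + 6c + 6c² + c³) (fourth MP moment). With σ² = 2 (so σ⁸ = 16) and c = 4/44 = 0.090909: E[X⁴] = 16 · (1 + 6·0.090909 + 6·(0.090909)² + (0.090909)³) = 16 · 1.595793.

So E[X^4] = 25.532682.


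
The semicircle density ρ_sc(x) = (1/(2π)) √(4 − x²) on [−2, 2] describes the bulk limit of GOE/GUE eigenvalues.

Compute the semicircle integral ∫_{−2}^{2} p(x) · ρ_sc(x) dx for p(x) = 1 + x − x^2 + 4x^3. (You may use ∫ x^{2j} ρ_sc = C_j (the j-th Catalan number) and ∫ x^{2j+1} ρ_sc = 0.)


Write p(x) = Σ a_i x^i, split into monomials and integrate each against ρ_sc separately.
Using ∫ x^{2j} ρ_sc = C_j = (1/(j+1)) C(2j, j) (Catalan numbers) and ∫ x^{2j+1} ρ_sc = 0 (odd monomials vanish by symmetry):
  i = 0 (even): a_0 · C_{0} = 1 · 1 = 1
  i = 1 (odd): ∫ x^1 ρ_sc = 0 (vanishes)
  i = 2 (even): a_2 · C_{1} = -1 · 1 = -1
  i = 3 (odd): ∫ x^3 ρ_sc = 0 (vanishes)

Summing the contributions: ∫_{−2}^{2} p(x) ρ_sc(x) dx = 1 + (-1) = 0.


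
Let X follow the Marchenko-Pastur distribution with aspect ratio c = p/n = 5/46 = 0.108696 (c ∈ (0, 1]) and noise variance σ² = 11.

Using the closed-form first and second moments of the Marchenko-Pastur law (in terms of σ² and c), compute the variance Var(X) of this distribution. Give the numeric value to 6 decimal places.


Recall the MP moments m_1 = E[X] = σ² and m_2 = E[X²] = σ⁴ (1 + c).
m_1 = E[X] = σ² = 11, so m_1² = 121.
m_2 = E[X²] = σ⁴ (1 + c) = 121 · (1 + 0.108696) = 121 · 1.108696 = 134.152174.
(Note m_2 − m_1² simplifies to c · σ⁴ = 0.108696 · 121.)

Var(X) = m_2 − m_1² = 134.152174 − 121 = 13.152174.


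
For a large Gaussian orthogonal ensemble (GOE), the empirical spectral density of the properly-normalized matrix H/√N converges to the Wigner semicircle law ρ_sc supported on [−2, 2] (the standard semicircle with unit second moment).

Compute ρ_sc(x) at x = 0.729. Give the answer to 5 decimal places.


ρ_sc(x) = (1/(2π)) √(4 − x²). With x = 0.729:
  4 − x² = 4 − (0.729)² = 4 − 0.531441 = 3.468559.
  √(4 − x²) = 1.862407.
  1/(2π) = 0.159155.
  ρ_sc(0.729) = 0.159155 · 1.862407 = 0.296411.

Rounded to 5 decimal places: ρ_sc(0.729) ≈ 0.29641.


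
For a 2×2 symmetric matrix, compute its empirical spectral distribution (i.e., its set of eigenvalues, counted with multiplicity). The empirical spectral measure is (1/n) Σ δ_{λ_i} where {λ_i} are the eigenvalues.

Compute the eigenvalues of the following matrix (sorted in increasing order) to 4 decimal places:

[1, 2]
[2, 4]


Since M is real symmetric, both eigenvalues are real; they are the roots of det(λI − M) = λ² − (tr M) λ + det M.
tr M = 1 + 4 = 5.
det M = 1·4 − 2² = 4 − 4 = 0.
Characteristic polynomial: λ² − 5λ = 0.
Discriminant Δ = (tr M)² − 4·det M = 25 − 0 = 25; √Δ = 5.000000.
λ = (tr M ± √Δ)/2 = (5 ± 5.000000)/2, giving (tr M − √Δ)/2 = 0.0000 and (tr M + √Δ)/2 = 5.0000.

Eigenvalues sorted in increasing order: [0.0000, 5.0000].


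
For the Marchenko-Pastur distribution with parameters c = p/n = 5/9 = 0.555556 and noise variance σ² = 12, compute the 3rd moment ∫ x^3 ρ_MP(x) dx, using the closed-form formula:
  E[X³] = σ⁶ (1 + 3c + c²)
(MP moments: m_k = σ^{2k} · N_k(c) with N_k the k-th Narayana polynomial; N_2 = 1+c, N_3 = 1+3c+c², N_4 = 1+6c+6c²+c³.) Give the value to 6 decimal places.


E[X³] = σ⁶ (1 + 3c + c²) (third MP moment). With σ² = 12 (so σ⁶ = 1728) and c = 5/9 = 0.555556: E[X³] = 1728 · (1 + 3·0.555556 + (0.555556)²) = 1728 · 2.975309.

So E[X^3] = 5141.333333.


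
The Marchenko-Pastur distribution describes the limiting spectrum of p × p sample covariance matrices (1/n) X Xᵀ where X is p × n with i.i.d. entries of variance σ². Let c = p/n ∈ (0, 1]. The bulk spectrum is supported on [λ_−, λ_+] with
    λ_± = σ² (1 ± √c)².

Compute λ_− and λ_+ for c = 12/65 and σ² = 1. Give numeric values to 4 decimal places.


c = 12/65 = 0.184615; √c = 0.429669.
λ_− = σ² (1 − √c)² = 1 · (1 − 0.429669)² = 1 · (0.570331)² = 0.325278.
λ_+ = σ² (1 + √c)² = 1 · (1 + 0.429669)² = 1 · (1.429669)² = 2.043953.

Rounded to 4 decimal places: λ_− ≈ 0.3253, λ_+ ≈ 2.0440.


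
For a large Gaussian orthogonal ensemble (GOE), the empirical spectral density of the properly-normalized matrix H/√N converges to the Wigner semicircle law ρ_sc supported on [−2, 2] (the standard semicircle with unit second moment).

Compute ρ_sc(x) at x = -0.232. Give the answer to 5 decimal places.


ρ_sc(x) = (1/(2π)) √(4 − x²). With x = -0.232:
  4 − x² = 4 − (-0.232)² = 4 − 0.053824 = 3.946176.
  √(4 − x²) = 1.986498.
  1/(2π) = 0.159155.
  ρ_sc(-0.232) = 0.159155 · 1.986498 = 0.316161.

Rounded to 5 decimal places: ρ_sc(-0.232) ≈ 0.31616.


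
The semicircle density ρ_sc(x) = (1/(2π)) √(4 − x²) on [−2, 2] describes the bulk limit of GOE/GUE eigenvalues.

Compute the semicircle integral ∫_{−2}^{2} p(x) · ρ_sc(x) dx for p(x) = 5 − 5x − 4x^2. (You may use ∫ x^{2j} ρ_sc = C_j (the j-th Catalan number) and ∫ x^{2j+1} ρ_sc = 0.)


Write p(x) = Σ a_i x^i, split into monomials and integrate each against ρ_sc separately.
Using ∫ x^{2j} ρ_sc = C_j = (1/(j+1)) C(2j, j) (Catalan numbers) and ∫ x^{2j+1} ρ_sc = 0 (odd monomials vanish by symmetry):
  i = 0 (even): a_0 · C_{0} = 5 · 1 = 5
  i = 1 (odd): ∫ x^1 ρ_sc = 0 (vanishes)
  i = 2 (even): a_2 · C_{1} = -4 · 1 = -4

Summing the contributions: ∫_{−2}^{2} p(x) ρ_sc(x) dx = 5 + (-4) = 1.


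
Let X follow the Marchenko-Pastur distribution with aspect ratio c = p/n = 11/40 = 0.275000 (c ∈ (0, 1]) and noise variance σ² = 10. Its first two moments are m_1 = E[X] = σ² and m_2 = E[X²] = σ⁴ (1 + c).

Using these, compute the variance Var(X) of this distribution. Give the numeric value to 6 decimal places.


m_1 = E[X] = σ² = 10, so m_1² = 100.
m_2 = E[X²] = σ⁴ (1 + c) = 100 · (1 + 0.275000) = 100 · 1.275000 = 127.500000.
(Note m_2 − m_1² simplifies to c · σ⁴ = 0.275000 · 100.)

Var(X) = m_2 − m_1² = 127.500000 − 100 = 27.500000.


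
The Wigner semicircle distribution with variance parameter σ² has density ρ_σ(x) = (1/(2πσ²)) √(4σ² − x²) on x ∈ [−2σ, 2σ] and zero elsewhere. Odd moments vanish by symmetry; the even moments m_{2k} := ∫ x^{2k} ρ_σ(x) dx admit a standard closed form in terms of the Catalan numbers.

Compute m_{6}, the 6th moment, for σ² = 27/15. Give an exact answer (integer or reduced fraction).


By the scaled semicircle moment identity, m_{2k} = σ^{2k} · C_k with k = 3.
C_3 = (1/(k+1)) · C(2k, k) = (1/4) · C(6, 3) = (1/4) · 20 = 5.
σ^{2k} = (σ²)^k = (27/15)^3 = 729/125.

Therefore m_{6} = σ^{6} · C_3 = (729/125) · 5 = 729/25.


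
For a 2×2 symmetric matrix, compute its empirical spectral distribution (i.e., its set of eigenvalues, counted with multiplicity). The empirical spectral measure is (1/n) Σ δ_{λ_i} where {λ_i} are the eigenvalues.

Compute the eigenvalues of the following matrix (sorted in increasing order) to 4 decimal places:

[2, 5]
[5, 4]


Since M is real symmetric, both eigenvalues are real; they are the roots of det(λI − M) = λ² − (tr M) λ + det M.
tr M = 2 + 4 = 6.
det M = 2·4 − 5² = 8 − 25 = -17.
Characteristic polynomial: λ² − 6λ − 17 = 0.
Discriminant Δ = (tr M)² − 4·det M = 36 − (-68) = 104; √Δ = 10.198039.
λ = (tr M ± √Δ)/2 = (6 ± 10.198039)/2, giving (tr M − √Δ)/2 = -2.0990 and (tr M + √Δ)/2 = 8.0990.

Eigenvalues sorted in increasing order: [-2.0990, 8.0990].


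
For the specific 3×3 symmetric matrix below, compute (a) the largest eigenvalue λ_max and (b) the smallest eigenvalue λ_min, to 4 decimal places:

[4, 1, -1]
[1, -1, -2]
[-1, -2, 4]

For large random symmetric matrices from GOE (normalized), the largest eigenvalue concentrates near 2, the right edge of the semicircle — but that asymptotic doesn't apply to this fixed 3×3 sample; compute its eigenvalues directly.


Since M is real symmetric, all three eigenvalues are real; they are the roots of det(λI − M) = λ³ − (tr M) λ² + s λ − det M, where s is the sum of the principal 2×2 minors.
tr M = 4 + (-1) + 4 = 7.
s = (4·(-1) − 1²) + (4·4 − (-1)²) + ((-1)·4 − (-2)²) = -5 + 15 + (-8) = 2.
det M (expand along row 1) = 4·(-8) − 1·2 + (-1)·(-3) = -31.
Characteristic polynomial: λ³ − 7λ² + 2λ + 31 = 0.
Substitute λ = y + (tr M)/3 = y + 2.333333 to remove the quadratic term: y³ + p·y + q = 0 with p = s − (tr M)²/3 = -14.333333 and q = −2(tr M)³/27 + (tr M)·s/3 − det M = 10.259259.
Three real roots ⇒ use the trigonometric (Viète) form: r = 2√(−p/3) = 4.371626, φ = arccos(3q/(p·r)) = arccos(-0.491187) = 2.084249 rad.
y_k = r·cos(φ/3 − 2πk/3) for k = 0, 1, 2 gives y = 3.358344, 0.744560, -4.102904.
λ_k = y_k + 2.333333 gives λ = 5.6917, 3.0779, -1.7696 (check: the sum is 7.0000 = tr M).

Hence λ_max = 5.6917 and λ_min = -1.7696.


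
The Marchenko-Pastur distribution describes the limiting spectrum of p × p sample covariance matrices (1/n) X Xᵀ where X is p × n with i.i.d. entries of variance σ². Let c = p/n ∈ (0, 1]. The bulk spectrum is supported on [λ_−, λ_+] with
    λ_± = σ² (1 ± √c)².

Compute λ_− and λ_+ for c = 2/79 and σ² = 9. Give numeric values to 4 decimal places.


c = 2/79 = 0.025316; √c = 0.159111.
λ_− = σ² (1 − √c)² = 9 · (1 − 0.159111)² = 9 · (0.840889)² = 6.363842.
λ_+ = σ² (1 + √c)² = 9 · (1 + 0.159111)² = 9 · (1.159111)² = 12.091854.

Rounded to 4 decimal places: λ_− ≈ 6.3638, λ_+ ≈ 12.0919.


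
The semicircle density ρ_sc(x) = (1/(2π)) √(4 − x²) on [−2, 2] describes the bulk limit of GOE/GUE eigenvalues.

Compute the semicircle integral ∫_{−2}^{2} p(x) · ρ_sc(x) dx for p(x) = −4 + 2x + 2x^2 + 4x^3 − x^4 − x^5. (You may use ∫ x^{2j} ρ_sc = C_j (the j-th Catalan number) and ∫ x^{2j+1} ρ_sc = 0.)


Write p(x) = Σ a_i x^i, split into monomials and integrate each against ρ_sc separately.
Using ∫ x^{2j} ρ_sc = C_j = (1/(j+1)) C(2j, j) (Catalan numbers) and ∫ x^{2j+1} ρ_sc = 0 (odd monomials vanish by symmetry):
  i = 0 (even): a_0 · C_{0} = -4 · 1 = -4
  i = 1 (odd): ∫ x^1 ρ_sc = 0 (vanishes)
  i = 2 (even): a_2 · C_{1} = 2 · 1 = 2
  i = 3 (odd): ∫ x^3 ρ_sc = 0 (vanishes)
  i = 4 (even): a_4 · C_{2} = -1 · 2 = -2
  i = 5 (odd): ∫ x^5 ρ_sc = 0 (vanishes)

Summing the contributions: ∫_{−2}^{2} p(x) ρ_sc(x) dx = (-4) + 2 + (-2) = -4.


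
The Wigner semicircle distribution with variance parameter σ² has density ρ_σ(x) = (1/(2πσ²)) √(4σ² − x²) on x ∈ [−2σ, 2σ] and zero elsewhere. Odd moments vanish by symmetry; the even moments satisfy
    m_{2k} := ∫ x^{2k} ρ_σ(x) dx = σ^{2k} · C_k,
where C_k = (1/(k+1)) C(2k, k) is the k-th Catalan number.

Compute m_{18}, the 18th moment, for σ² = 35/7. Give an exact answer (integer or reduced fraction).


By the scaled semicircle moment identity, m_{2k} = σ^{2k} · C_k with k = 9.
C_9 = (1/(k+1)) · C(2k, k) = (1/10) · C(18, 9) = (1/10) · 48620 = 4862.
σ^{2k} = (σ²)^k = (35/7)^9 = 1953125.

Therefore m_{18} = σ^{18} · C_9 = 1953125 · 4862 = 9496093750.


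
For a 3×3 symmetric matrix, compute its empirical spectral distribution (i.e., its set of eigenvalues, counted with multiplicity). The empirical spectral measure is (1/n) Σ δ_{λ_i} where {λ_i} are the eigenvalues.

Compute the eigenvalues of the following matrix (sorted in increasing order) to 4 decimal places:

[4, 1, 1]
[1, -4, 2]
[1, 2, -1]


Since M is real symmetric, all three eigenvalues are real; they are the roots of det(λI − M) = λ³ − (tr M) λ² + s λ − det M, where s is the sum of the principal 2×2 minors.
tr M = 4 + (-4) + (-1) = -1.
s = (4·(-4) − 1²) + (4·(-1) − 1²) + ((-4)·(-1) − 2²) = -17 + (-5) + 0 = -22.
det M (expand along row 1) = 4·0 − 1·(-3) + 1·6 = 9.
Characteristic polynomial: λ³ + λ² − 22λ − 9 = 0.
Substitute λ = y + (tr M)/3 = y − 0.333333 to remove the quadratic term: y³ + p·y + q = 0 with p = s − (tr M)²/3 = -22.333333 and q = −2(tr M)³/27 + (tr M)·s/3 − det M = -1.592593.
Three real roots ⇒ use the trigonometric (Viète) form: r = 2√(−p/3) = 5.456902, φ = arccos(3q/(p·r)) = arccos(0.039204) = 1.531583 rad.
y_k = r·cos(φ/3 − 2πk/3) for k = 0, 1, 2 gives y = 4.761075, -0.071326, -4.689749.
λ_k = y_k − 0.333333 gives λ = 4.4277, -0.4047, -5.0231 (check: the sum is -1.0000 = tr M).

Eigenvalues sorted in increasing order: [-5.0231, -0.4047, 4.4277].


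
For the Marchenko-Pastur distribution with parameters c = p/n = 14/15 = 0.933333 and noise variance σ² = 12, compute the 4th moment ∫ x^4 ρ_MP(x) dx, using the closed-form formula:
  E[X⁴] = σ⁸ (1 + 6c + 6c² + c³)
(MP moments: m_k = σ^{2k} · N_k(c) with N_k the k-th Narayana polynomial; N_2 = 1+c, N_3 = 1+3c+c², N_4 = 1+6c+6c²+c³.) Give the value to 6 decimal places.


E[X⁴] = σ⁸ (1 + 6c + 6c² + c³) (fourth MP moment). With σ² = 12 (so σ⁸ = 20736) and c = 14/15 = 0.933333: E[X⁴] = 20736 · (1 + 6·0.933333 + 6·(0.933333)² + (0.933333)³) = 20736 · 12.639704.

So E[X^4] = 262096.896000.


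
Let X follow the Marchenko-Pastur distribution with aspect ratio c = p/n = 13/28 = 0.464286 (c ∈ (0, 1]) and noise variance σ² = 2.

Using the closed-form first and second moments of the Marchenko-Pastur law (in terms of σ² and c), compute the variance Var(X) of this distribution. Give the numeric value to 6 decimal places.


Recall the MP moments m_1 = E[X] = σ² and m_2 = E[X²] = σ⁴ (1 + c).
m_1 = E[X] = σ² = 2, so m_1² = 4.
m_2 = E[X²] = σ⁴ (1 + c) = 4 · (1 + 0.464286) = 4 · 1.464286 = 5.857143.
(Note m_2 − m_1² simplifies to c · σ⁴ = 0.464286 · 4.)

Var(X) = m_2 − m_1² = 5.857143 − 4 = 1.857143.


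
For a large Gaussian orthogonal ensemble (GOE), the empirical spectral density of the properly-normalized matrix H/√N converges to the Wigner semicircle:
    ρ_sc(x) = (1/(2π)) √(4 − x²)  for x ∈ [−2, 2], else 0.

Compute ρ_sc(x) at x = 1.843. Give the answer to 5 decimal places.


ρ_sc(x) = (1/(2π)) √(4 − x²). With x = 1.843:
  4 − x² = 4 − (1.843)² = 4 − 3.396649 = 0.603351.
  √(4 − x²) = 0.776757.
  1/(2π) = 0.159155.
  ρ_sc(1.843) = 0.159155 · 0.776757 = 0.123625.

Rounded to 5 decimal places: ρ_sc(1.843) ≈ 0.12362.


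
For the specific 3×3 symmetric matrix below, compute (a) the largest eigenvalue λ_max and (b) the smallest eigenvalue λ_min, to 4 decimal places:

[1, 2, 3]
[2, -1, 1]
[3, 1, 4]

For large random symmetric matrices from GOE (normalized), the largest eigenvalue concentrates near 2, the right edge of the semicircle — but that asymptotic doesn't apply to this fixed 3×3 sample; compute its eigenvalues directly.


Since M is real symmetric, all three eigenvalues are real; they are the roots of det(λI − M) = λ³ − (tr M) λ² + s λ − det M, where s is the sum of the principal 2×2 minors.
tr M = 1 + (-1) + 4 = 4.
s = (1·(-1) − 2²) + (1·4 − 3²) + ((-1)·4 − 1²) = -5 + (-5) + (-5) = -15.
det M (expand along row 1) = 1·(-5) − 2·5 + 3·5 = 0.
Characteristic polynomial: λ³ − 4λ² − 15λ = 0.
Substitute λ = y + (tr M)/3 = y + 1.333333 to remove the quadratic term: y³ + p·y + q = 0 with p = s − (tr M)²/3 = -20.333333 and q = −2(tr M)³/27 + (tr M)·s/3 − det M = -24.740741.
Three real roots ⇒ use the trigonometric (Viète) form: r = 2√(−p/3) = 5.206833, φ = arccos(3q/(p·r)) = arccos(0.701054) = 0.793921 rad.
y_k = r·cos(φ/3 − 2πk/3) for k = 0, 1, 2 gives y = 5.025566, -1.333333, -3.692232.
λ_k = y_k + 1.333333 gives λ = 6.3589, 0.0000, -2.3589 (check: the sum is 4.0000 = tr M).

Hence λ_max = 6.3589 and λ_min = -2.3589.


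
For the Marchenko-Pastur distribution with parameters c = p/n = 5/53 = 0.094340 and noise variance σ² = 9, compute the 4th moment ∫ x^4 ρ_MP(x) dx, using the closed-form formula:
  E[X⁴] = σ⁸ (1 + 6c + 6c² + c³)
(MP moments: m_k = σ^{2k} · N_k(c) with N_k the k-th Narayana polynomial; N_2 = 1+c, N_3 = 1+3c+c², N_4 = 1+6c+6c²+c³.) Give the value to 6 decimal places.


E[X⁴] = σ⁸ (1 + 6c + 6c² + c³) (fourth MP moment). With σ² = 9 (so σ⁸ = 6561) and c = 5/53 = 0.094340: E[X⁴] = 6561 · (1 + 6·0.094340 + 6·(0.094340)² + (0.094340)³) = 6561 · 1.620277.

So E[X^4] = 10630.638326.


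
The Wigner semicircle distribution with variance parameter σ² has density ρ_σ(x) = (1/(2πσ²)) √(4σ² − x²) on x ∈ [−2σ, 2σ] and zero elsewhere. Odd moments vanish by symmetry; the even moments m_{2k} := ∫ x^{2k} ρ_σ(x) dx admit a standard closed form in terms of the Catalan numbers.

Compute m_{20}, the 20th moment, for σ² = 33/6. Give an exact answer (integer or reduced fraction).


By the scaled semicircle moment identity, m_{2k} = σ^{2k} · C_k with k = 10.
C_10 = (1/(k+1)) · C(2k, k) = (1/11) · C(20, 10) = (1/11) · 184756 = 16796.
σ^{2k} = (σ²)^k = (33/6)^10 = 25937424601/1024.

Therefore m_{20} = σ^{20} · C_10 = (25937424601/1024) · 16796 = 108911245899599/256.


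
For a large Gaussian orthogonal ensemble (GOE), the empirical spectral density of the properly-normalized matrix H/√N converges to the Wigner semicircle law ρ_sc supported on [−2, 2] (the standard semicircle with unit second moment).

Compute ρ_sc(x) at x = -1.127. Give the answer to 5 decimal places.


ρ_sc(x) = (1/(2π)) √(4 − x²). With x = -1.127:
  4 − x² = 4 − (-1.127)² = 4 − 1.270129 = 2.729871.
  √(4 − x²) = 1.652232.
  1/(2π) = 0.159155.
  ρ_sc(-1.127) = 0.159155 · 1.652232 = 0.262961.

Rounded to 5 decimal places: ρ_sc(-1.127) ≈ 0.26296.


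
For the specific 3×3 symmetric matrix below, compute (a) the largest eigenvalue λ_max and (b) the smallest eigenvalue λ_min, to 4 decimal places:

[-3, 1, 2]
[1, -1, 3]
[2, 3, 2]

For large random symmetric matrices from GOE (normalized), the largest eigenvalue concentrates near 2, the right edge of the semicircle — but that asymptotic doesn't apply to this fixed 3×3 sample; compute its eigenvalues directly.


Since M is real symmetric, all three eigenvalues are real; they are the roots of det(λI − M) = λ³ − (tr M) λ² + s λ − det M, where s is the sum of the principal 2×2 minors.
tr M = -3 + (-1) + 2 = -2.
s = ((-3)·(-1) − 1²) + ((-3)·2 − 2²) + ((-1)·2 − 3²) = 2 + (-10) + (-11) = -19.
det M (expand along row 1) = (-3)·(-11) − 1·(-4) + 2·5 = 47.
Characteristic polynomial: λ³ + 2λ² − 19λ − 47 = 0.
Substitute λ = y + (tr M)/3 = y − 0.666667 to remove the quadratic term: y³ + p·y + q = 0 with p = s − (tr M)²/3 = -20.333333 and q = −2(tr M)³/27 + (tr M)·s/3 − det M = -33.740741.
Three real roots ⇒ use the trigonometric (Viète) form: r = 2√(−p/3) = 5.206833, φ = arccos(3q/(p·r)) = arccos(0.956079) = 0.297478 rad.
y_k = r·cos(φ/3 − 2πk/3) for k = 0, 1, 2 gives y = 5.181256, -2.144226, -3.037030.
λ_k = y_k − 0.666667 gives λ = 4.5146, -2.8109, -3.7037 (check: the sum is -2.0000 = tr M).

Hence λ_max = 4.5146 and λ_min = -3.7037.


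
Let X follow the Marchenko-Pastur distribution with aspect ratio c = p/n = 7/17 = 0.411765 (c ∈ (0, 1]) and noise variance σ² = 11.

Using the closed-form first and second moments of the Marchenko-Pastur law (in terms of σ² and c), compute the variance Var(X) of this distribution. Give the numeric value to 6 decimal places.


Recall the MP moments m_1 = E[X] = σ² and m_2 = E[X²] = σ⁴ (1 + c).
m_1 = E[X] = σ² = 11, so m_1² = 121.
m_2 = E[X²] = σ⁴ (1 + c) = 121 · (1 + 0.411765) = 121 · 1.411765 = 170.823529.
(Note m_2 − m_1² simplifies to c · σ⁴ = 0.411765 · 121.)

Var(X) = m_2 − m_1² = 170.823529 − 121 = 49.823529.


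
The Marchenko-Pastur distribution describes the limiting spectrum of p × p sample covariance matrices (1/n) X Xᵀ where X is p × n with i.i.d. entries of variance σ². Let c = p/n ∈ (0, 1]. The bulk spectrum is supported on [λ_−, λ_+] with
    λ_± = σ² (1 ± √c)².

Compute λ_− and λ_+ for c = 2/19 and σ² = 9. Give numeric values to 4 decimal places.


c = 2/19 = 0.105263; √c = 0.324443.
λ_− = σ² (1 − √c)² = 9 · (1 − 0.324443)² = 9 · (0.675557)² = 4.107397.
λ_+ = σ² (1 + √c)² = 9 · (1 + 0.324443)² = 9 · (1.324443)² = 15.787340.

Rounded to 4 decimal places: λ_− ≈ 4.1074, λ_+ ≈ 15.7873.


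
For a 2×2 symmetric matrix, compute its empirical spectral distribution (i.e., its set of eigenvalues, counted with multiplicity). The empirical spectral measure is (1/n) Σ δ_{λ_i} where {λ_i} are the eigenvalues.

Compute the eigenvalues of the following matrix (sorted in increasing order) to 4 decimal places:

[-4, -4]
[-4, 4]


Since M is real symmetric, both eigenvalues are real; they are the roots of det(λI − M) = λ² − (tr M) λ + det M.
tr M = -4 + 4 = 0.
det M = (-4)·4 − (-4)² = -16 − 16 = -32.
Characteristic polynomial: λ² − 32 = 0.
Discriminant Δ = (tr M)² − 4·det M = 0 − (-128) = 128; √Δ = 11.313708.
λ = (tr M ± √Δ)/2 = (0 ± 11.313708)/2, giving (tr M − √Δ)/2 = -5.6569 and (tr M + √Δ)/2 = 5.6569.

Eigenvalues sorted in increasing order: [-5.6569, 5.6569].


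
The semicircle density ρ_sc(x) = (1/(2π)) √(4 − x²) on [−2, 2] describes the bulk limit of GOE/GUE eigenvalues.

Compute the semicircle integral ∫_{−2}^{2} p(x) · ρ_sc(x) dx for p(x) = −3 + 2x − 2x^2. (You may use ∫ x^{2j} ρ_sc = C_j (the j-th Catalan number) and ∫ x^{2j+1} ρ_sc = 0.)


Write p(x) = Σ a_i x^i, split into monomials and integrate each against ρ_sc separately.
Using ∫ x^{2j} ρ_sc = C_j = (1/(j+1)) C(2j, j) (Catalan numbers) and ∫ x^{2j+1} ρ_sc = 0 (odd monomials vanish by symmetry):
  i = 0 (even): a_0 · C_{0} = -3 · 1 = -3
  i = 1 (odd): ∫ x^1 ρ_sc = 0 (vanishes)
  i = 2 (even): a_2 · C_{1} = -2 · 1 = -2

Summing the contributions: ∫_{−2}^{2} p(x) ρ_sc(x) dx = (-3) + (-2) = -5.


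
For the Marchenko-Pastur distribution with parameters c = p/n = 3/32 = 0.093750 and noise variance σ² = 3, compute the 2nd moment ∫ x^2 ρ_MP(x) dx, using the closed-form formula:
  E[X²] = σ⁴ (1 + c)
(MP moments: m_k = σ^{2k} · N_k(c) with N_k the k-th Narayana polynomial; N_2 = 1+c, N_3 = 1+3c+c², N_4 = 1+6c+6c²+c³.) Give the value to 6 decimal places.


E[X²] = σ⁴ (1 + c) (second MP moment). With σ² = 3 (so σ⁴ = 9) and c = 3/32 = 0.093750: E[X²] = 9 · (1 + 0.093750) = 9 · 1.093750.

So E[X^2] = 9.843750.


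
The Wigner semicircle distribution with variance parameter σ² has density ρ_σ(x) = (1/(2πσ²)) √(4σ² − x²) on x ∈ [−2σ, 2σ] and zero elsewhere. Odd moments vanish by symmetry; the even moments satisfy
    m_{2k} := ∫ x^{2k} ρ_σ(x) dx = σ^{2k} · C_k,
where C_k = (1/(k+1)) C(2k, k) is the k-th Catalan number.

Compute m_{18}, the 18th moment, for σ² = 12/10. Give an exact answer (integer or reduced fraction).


By the scaled semicircle moment identity, m_{2k} = σ^{2k} · C_k with k = 9.
C_9 = (1/(k+1)) · C(2k, k) = (1/10) · C(18, 9) = (1/10) · 48620 = 4862.
σ^{2k} = (σ²)^k = (12/10)^9 = 10077696/1953125.

Therefore m_{18} = σ^{18} · C_9 = (10077696/1953125) · 4862 = 48997757952/1953125.


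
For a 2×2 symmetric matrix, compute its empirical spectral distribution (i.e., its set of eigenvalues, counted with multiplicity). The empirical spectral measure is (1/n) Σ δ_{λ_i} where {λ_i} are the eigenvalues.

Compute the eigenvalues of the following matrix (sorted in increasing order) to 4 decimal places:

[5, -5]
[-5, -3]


Since M is real symmetric, both eigenvalues are real; they are the roots of det(λI − M) = λ² − (tr M) λ + det M.
tr M = 5 + (-3) = 2.
det M = 5·(-3) − (-5)² = -15 − 25 = -40.
Characteristic polynomial: λ² − 2λ − 40 = 0.
Discriminant Δ = (tr M)² − 4·det M = 4 − (-160) = 164; √Δ = 12.806248.
λ = (tr M ± √Δ)/2 = (2 ± 12.806248)/2, giving (tr M − √Δ)/2 = -5.4031 and (tr M + √Δ)/2 = 7.4031.

Eigenvalues sorted in increasing order: [-5.4031, 7.4031].


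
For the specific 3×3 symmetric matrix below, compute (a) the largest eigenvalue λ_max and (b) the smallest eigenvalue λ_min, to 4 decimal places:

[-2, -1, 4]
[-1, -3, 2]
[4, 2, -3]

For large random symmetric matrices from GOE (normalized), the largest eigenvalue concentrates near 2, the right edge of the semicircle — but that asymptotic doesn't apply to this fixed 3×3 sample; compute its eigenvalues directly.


Since M is real symmetric, all three eigenvalues are real; they are the roots of det(λI − M) = λ³ − (tr M) λ² + s λ − det M, where s is the sum of the principal 2×2 minors.
tr M = -2 + (-3) + (-3) = -8.
s = ((-2)·(-3) − (-1)²) + ((-2)·(-3) − 4²) + ((-3)·(-3) − 2²) = 5 + (-10) + 5 = 0.
det M (expand along row 1) = (-2)·5 − (-1)·(-5) + 4·10 = 25.
Characteristic polynomial: λ³ + 8λ² − 25 = 0.
Substitute λ = y + (tr M)/3 = y − 2.666667 to remove the quadratic term: y³ + p·y + q = 0 with p = s − (tr M)²/3 = -21.333333 and q = −2(tr M)³/27 + (tr M)·s/3 − det M = 12.925926.
Three real roots ⇒ use the trigonometric (Viète) form: r = 2√(−p/3) = 5.333333, φ = arccos(3q/(p·r)) = arccos(-0.340820) = 1.918586 rad.
y_k = r·cos(φ/3 − 2πk/3) for k = 0, 1, 2 gives y = 4.279345, 0.616908, -4.896253.
λ_k = y_k − 2.666667 gives λ = 1.6127, -2.0498, -7.5629 (check: the sum is -8.0000 = tr M).

Hence λ_max = 1.6127 and λ_min = -7.5629.
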